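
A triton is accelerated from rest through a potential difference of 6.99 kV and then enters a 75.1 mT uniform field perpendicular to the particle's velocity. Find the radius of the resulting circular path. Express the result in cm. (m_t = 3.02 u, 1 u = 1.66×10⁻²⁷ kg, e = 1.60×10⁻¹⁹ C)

r ≈ 27.9 cm

The kinetic energy gained is K = qV = (1×1.60×10^-19)(6990) = 1.12×10^-15 J.
v = √(2K/m) = 6.68×10^5 m/s.
r = mv/(qB) = (5.01×10^-27)(6.68×10^5) / [(1×1.60×10^-19)(0.0751)] = 0.279 m.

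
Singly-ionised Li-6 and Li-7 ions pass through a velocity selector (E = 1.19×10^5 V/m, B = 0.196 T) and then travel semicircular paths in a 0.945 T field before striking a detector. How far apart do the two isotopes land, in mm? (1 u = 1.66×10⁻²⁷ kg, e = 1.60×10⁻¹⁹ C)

Δd ≈ 13.3 mm

Both emerge at v = E/B₁ = 6.07×10^5 m/s.
r = mv/(qB₂), so r₁ = 0.03999 m and r₂ = 0.04666 m, giving Δr = 6.67×10^-3 m.
After a semicircle each ion lands a diameter 2r from the entry slit, so the separation is 2Δr = 0.0133 m.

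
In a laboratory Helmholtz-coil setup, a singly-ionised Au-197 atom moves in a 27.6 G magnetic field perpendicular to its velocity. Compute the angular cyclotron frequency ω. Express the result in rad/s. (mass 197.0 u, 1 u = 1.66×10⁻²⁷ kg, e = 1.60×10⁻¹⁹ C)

ω = qB/m = (1×1.60×10^-19)(2.76×10^-3) / (3.27×10^-25) = 1350 rad/s.

ω ≈ 1350 rad/s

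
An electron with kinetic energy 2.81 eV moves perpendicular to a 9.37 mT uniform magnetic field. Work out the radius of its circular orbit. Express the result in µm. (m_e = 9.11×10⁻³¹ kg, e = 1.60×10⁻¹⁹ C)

Convert the energy: K = 2.81 eV = 4.50×10^-19 J.
v = √(2K/m) = √(2·4.50×10^-19/9.11×10^-31) = 9.94×10^5 m/s.
r = mv/(qB) = (9.11×10^-31)(9.94×10^5) / [(1×1.60×10^-19)(9.37×10^-3)] = 6.04×10^-4 m.

r ≈ 604 µm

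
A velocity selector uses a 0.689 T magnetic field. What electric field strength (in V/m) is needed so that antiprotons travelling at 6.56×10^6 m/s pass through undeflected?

qE = qvB ⇒ E = vB = (6.56×10^6)(0.689) = 4.52×10^6 V/m.

E ≈ 4.52×10^6 V/m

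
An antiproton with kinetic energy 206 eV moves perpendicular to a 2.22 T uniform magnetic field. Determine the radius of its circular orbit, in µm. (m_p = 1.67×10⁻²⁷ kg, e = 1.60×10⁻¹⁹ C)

Convert the energy: K = 206 eV = 3.30×10^-17 J.
v = √(2K/m) = √(2·3.30×10^-17/1.67×10^-27) = 1.99×10^5 m/s.
r = mv/(qB) = (1.67×10^-27)(1.99×10^5) / [(1×1.60×10^-19)(2.22)] = 9.34×10^-4 m.

r ≈ 934 µm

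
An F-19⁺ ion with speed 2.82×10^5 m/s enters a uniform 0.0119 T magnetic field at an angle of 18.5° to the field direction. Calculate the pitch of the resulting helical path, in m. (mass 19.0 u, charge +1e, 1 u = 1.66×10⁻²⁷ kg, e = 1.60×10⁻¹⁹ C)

pitch ≈ 27.8 m

The velocity component along B is v∥ = v cos18.5° = 2.67×10^5 m/s.
The cyclotron period T = 2πm/(qB) = 1.04×10^-4 s is set by m, q, B alone.
Pitch = v∥·T = (2.67×10^5)(1.04×10^-4) = 27.8 m.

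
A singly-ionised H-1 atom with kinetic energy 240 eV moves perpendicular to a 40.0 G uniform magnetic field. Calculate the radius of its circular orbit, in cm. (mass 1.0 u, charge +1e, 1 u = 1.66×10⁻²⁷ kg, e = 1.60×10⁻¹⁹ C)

r ≈ 55.8 cm

Convert the energy: K = 240 eV = 3.84×10^-17 J.
v = √(2K/m) = √(2·3.84×10^-17/1.66×10^-27) = 2.15×10^5 m/s.
r = mv/(qB) = (1.66×10^-27)(2.15×10^5) / [(1×1.60×10^-19)(4.00×10^-3)] = 0.558 m.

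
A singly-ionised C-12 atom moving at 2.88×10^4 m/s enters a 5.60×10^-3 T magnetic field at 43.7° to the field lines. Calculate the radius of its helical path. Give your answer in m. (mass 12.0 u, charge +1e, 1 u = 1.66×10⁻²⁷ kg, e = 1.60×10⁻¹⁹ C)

Only the perpendicular component v⊥ = v sin43.7° = 1.99×10^4 m/s is bent by the field.
r = m v⊥ /(qB) = (1.99×10^-26)(1.99×10^4) / [(1×1.60×10^-19)(5.60×10^-3)] = 0.442 m.

r ≈ 0.442 m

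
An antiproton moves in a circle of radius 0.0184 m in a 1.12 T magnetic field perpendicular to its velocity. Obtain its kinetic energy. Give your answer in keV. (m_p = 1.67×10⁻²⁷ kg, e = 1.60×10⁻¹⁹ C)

v = qBr/m = (1×1.60×10^-19)(1.12)(0.0184) / (1.67×10^-27) = 1.97×10^6 m/s.
K = ½mv² = 0.5·(1.67×10^-27)·(1.97×10^6)² = 3.26×10^-15 J = 20.3 keV.

K ≈ 20.3 keV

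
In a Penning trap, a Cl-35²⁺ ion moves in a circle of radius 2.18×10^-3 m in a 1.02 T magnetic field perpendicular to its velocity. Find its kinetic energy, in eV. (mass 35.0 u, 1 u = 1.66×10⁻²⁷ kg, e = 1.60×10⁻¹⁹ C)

K ≈ 27.2 eV

v = qBr/m = (2×1.60×10^-19)(1.02)(2.18×10^-3) / (5.81×10^-26) = 1.22×10^4 m/s.
K = ½mv² = 0.5·(5.81×10^-26)·(1.22×10^4)² = 4.36×10^-18 J = 27.2 eV.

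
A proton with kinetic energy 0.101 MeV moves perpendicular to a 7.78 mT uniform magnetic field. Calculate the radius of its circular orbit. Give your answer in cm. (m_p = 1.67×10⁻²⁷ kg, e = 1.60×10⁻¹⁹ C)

r ≈ 590 cm

Convert the energy: K = 0.101 MeV = 1.62×10^-14 J.
v = √(2K/m) = √(2·1.62×10^-14/1.67×10^-27) = 4.40×10^6 m/s.
r = mv/(qB) = (1.67×10^-27)(4.40×10^6) / [(1×1.60×10^-19)(7.78×10^-3)] = 5.90 m.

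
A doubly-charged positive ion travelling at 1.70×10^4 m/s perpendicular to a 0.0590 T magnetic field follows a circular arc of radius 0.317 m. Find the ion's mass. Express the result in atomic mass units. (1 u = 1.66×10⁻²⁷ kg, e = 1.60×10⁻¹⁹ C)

qvB = mv²/r ⇒ m = qBr/v.
m = (2×1.60×10^-19)(0.0590)(0.317) / (1.70×10^4) = 3.52×10^-25 kg = 212 u.

m ≈ 212 u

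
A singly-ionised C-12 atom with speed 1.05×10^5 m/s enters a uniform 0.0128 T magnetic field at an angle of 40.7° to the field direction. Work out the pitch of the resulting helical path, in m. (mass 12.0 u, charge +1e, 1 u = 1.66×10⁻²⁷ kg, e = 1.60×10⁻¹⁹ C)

pitch ≈ 4.86 m

The velocity component along B is v∥ = v cos40.7° = 7.96×10^4 m/s.
The cyclotron period T = 2πm/(qB) = 6.11×10^-5 s is set by m, q, B alone.
Pitch = v∥·T = (7.96×10^4)(6.11×10^-5) = 4.86 m.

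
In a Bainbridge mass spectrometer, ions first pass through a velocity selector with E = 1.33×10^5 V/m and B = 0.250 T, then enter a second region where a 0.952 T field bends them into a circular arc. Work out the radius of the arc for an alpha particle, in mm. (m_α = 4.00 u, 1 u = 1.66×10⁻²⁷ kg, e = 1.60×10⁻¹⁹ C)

The selector passes v = E/B = 1.33×10^5/0.250 = 5.32×10^5 m/s.
In the deflection region, r = mv/(qB₂) = (6.64×10^-27)(5.32×10^5) / [(2×1.60×10^-19)(0.952)] = 0.0116 m.

r ≈ 11.6 mm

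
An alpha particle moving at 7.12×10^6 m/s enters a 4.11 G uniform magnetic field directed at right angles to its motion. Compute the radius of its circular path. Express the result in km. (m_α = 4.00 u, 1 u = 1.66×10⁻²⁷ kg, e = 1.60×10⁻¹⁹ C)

The magnetic force provides the centripetal force: qvB = mv²/r, so r = mv/(qB).
r = (6.64×10^-27 kg)(7.12×10^6 m/s) / [(2×1.60×10^-19 C)(4.11×10^-4 T)] = 359 m.

r ≈ 0.359 km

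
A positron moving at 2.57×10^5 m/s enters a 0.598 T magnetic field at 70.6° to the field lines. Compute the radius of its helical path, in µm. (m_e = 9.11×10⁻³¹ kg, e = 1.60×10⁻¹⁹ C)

r ≈ 2.31 µm

Only the perpendicular component v⊥ = v sin70.6° = 2.42×10^5 m/s is bent by the field.
r = m v⊥ /(qB) = (9.11×10^-31)(2.42×10^5) / [(1×1.60×10^-19)(0.598)] = 2.31×10^-6 m.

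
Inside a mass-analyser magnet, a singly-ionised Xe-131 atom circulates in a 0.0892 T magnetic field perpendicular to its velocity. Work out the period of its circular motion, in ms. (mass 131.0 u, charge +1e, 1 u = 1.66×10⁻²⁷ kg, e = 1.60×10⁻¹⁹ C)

The cyclotron period is independent of speed: T = 2πm/(qB).
T = 2π(2.17×10^-25) / [(1×1.60×10^-19)(0.0892)] = 9.57×10^-5 s.

T ≈ 0.0957 ms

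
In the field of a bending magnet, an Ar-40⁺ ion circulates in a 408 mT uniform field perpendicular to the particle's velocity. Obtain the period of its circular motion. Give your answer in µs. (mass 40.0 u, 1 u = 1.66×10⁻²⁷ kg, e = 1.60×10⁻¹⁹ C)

The cyclotron period is independent of speed: T = 2πm/(qB).
T = 2π(6.64×10^-26) / [(1×1.60×10^-19)(0.408)] = 6.39×10^-6 s.

T ≈ 6.39 µs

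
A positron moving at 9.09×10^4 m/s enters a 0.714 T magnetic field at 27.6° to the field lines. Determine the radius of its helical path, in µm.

Only the perpendicular component v⊥ = v sin27.6° = 4.21×10^4 m/s is bent by the field.
r = m v⊥ /(qB) = (9.11×10^-31)(4.21×10^4) / [(1×1.60×10^-19)(0.714)] = 3.36×10^-7 m.

r ≈ 0.336 µm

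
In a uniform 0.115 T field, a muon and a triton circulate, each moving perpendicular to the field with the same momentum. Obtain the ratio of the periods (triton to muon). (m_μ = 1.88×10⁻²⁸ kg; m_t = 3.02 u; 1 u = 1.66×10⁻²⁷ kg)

T = 2πm/(qB) is independent of speed, so T₂/T₁ = (m₂/q₂)/(m₁/q₁).
T_{triton}/T_{muon} = (5.01×10^-27/1e) / (1.88×10^-28/1e) = 26.7.

ratio ≈ 26.7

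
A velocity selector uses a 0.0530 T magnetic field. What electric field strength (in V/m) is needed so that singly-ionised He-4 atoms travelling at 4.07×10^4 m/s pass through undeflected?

qE = qvB ⇒ E = vB = (4.07×10^4)(0.0530) = 2160 V/m.

E ≈ 2160 V/m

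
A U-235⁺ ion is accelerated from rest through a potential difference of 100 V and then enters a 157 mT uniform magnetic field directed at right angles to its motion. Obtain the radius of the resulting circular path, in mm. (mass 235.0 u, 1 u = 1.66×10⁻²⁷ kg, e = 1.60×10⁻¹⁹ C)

r ≈ 141 mm

The kinetic energy gained is K = qV = (1×1.60×10^-19)(100) = 1.60×10^-17 J.
v = √(2K/m) = 9060 m/s.
r = mv/(qB) = (3.90×10^-25)(9060) / [(1×1.60×10^-19)(0.157)] = 0.141 m.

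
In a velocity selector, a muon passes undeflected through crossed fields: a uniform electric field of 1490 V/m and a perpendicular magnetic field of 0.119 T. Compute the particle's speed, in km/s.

For zero net force, qE = qvB, so v = E/B.
v = (1490) / (0.119) = 1.25×10^4 m/s.

v ≈ 12.5 km/s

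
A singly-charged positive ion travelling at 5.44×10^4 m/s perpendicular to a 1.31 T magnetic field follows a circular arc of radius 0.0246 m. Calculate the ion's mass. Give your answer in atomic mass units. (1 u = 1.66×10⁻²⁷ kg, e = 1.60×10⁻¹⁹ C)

m ≈ 57.1 u

qvB = mv²/r ⇒ m = qBr/v.
m = (1×1.60×10^-19)(1.31)(0.0246) / (5.44×10^4) = 9.48×10^-26 kg = 57.1 u.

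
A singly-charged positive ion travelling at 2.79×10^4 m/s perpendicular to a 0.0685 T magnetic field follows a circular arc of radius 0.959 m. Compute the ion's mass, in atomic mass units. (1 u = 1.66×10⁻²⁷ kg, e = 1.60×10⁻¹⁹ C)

qvB = mv²/r ⇒ m = qBr/v.
m = (1×1.60×10^-19)(0.0685)(0.959) / (2.79×10^4) = 3.77×10^-25 kg = 227 u.

m ≈ 227 u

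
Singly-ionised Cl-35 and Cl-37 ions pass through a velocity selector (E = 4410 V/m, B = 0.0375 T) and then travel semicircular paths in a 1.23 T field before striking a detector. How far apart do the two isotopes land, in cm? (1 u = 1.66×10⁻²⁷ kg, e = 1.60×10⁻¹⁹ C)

Both emerge at v = E/B₁ = 1.18×10^5 m/s.
r = mv/(qB₂), so r₁ = 0.03472 m and r₂ = 0.03670 m, giving Δr = 1.98×10^-3 m.
After a semicircle each ion lands a diameter 2r from the entry slit, so the separation is 2Δr = 3.97×10^-3 m.

Δd ≈ 0.397 cm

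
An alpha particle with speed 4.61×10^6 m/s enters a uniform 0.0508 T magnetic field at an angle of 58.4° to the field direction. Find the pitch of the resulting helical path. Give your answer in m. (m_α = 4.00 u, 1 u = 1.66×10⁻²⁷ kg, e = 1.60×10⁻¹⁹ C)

The velocity component along B is v∥ = v cos58.4° = 2.42×10^6 m/s.
The cyclotron period T = 2πm/(qB) = 2.57×10^-6 s is set by m, q, B alone.
Pitch = v∥·T = (2.42×10^6)(2.57×10^-6) = 6.20 m.

pitch ≈ 6.20 m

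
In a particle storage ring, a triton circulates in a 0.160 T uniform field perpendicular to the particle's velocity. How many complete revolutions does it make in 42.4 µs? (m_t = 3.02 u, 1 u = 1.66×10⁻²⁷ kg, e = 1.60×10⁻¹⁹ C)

N = 34

T = 2πm/(qB) = 2π(5.0132×10^-27) / [(1×1.60×10^-19)(0.160)] = 1.2304×10^-6 s.
N = t/T = 4.24×10^-5 / 1.2304×10^-6 ≈ 34.46, so 34 complete revolutions.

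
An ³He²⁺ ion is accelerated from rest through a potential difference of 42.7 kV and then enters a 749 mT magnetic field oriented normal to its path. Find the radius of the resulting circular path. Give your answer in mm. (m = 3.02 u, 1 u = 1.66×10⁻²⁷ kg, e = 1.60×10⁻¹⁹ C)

The kinetic energy gained is K = qV = (2×1.60×10^-19)(4.27×10^4) = 1.37×10^-14 J.
v = √(2K/m) = 2.33×10^6 m/s.
r = mv/(qB) = (5.01×10^-27)(2.33×10^6) / [(2×1.60×10^-19)(0.749)] = 0.0488 m.

r ≈ 48.8 mm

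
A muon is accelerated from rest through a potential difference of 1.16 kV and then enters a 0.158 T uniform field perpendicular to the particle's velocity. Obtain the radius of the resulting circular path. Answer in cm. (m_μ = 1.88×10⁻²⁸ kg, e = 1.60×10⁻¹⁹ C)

The kinetic energy gained is K = qV = (1×1.60×10^-19)(1160) = 1.86×10^-16 J.
v = √(2K/m) = 1.41×10^6 m/s.
r = mv/(qB) = (1.88×10^-28)(1.41×10^6) / [(1×1.60×10^-19)(0.158)] = 0.0104 m.

r ≈ 1.04 cm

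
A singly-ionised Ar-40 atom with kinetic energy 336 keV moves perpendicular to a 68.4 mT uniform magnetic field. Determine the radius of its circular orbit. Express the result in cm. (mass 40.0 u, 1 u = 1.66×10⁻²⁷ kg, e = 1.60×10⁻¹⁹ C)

r ≈ 772 cm

Convert the energy: K = 336 keV = 5.38×10^-14 J.
v = √(2K/m) = √(2·5.38×10^-14/6.64×10^-26) = 1.27×10^6 m/s.
r = mv/(qB) = (6.64×10^-26)(1.27×10^6) / [(1×1.60×10^-19)(0.0684)] = 7.72 m.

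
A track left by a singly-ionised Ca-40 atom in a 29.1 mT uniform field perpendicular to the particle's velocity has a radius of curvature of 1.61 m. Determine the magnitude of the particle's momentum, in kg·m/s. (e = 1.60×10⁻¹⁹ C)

Since qvB = mv²/r, the momentum p = mv = qBr.
p = (1×1.60×10^-19)(0.0291)(1.61) = 7.50×10^-21 kg·m/s.

p ≈ 7.50×10^-21 kg·m/s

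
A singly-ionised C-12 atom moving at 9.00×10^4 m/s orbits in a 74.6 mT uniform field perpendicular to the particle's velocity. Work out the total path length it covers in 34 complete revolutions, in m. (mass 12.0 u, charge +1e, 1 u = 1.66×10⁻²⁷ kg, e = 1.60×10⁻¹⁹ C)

r = mv/(qB) = 0.150 m, so one revolution covers 2πr = 0.944 m.
In 34 revolutions: L = 34·2πr = 32.1 m.

L ≈ 32.1 m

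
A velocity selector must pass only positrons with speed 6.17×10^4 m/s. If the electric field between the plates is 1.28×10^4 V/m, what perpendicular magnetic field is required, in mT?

B ≈ 207 mT

qE = qvB ⇒ B = E/v = (1.28×10^4) / (6.17×10^4) = 0.207 T.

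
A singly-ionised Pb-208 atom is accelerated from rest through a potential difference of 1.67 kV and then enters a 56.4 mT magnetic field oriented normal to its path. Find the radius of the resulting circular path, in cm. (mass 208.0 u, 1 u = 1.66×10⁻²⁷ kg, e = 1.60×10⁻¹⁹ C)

r ≈ 151 cm

The kinetic energy gained is K = qV = (1×1.60×10^-19)(1670) = 2.67×10^-16 J.
v = √(2K/m) = 3.93×10^4 m/s.
r = mv/(qB) = (3.45×10^-25)(3.93×10^4) / [(1×1.60×10^-19)(0.0564)] = 1.51 m.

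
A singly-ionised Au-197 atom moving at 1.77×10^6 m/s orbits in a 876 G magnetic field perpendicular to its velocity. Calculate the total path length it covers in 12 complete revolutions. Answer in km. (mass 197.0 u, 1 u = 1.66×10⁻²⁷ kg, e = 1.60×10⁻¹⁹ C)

L ≈ 3.11 km

r = mv/(qB) = 41.3 m, so one revolution covers 2πr = 259 m.
In 12 revolutions: L = 12·2πr = 3110 m.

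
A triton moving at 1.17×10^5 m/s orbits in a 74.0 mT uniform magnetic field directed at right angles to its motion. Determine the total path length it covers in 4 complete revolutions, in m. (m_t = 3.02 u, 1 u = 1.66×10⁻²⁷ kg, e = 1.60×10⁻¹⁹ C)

L ≈ 1.25 m

r = mv/(qB) = 0.0495 m, so one revolution covers 2πr = 0.311 m.
In 4 revolutions: L = 4·2πr = 1.25 m.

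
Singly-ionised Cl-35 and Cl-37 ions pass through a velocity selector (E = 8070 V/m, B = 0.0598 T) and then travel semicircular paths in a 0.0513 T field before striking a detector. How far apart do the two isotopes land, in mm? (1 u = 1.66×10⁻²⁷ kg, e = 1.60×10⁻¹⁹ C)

Both emerge at v = E/B₁ = 1.35×10^5 m/s.
r = mv/(qB₂), so r₁ = 0.95524 m and r₂ = 1.0098 m, giving Δr = 0.0546 m.
After a semicircle each ion lands a diameter 2r from the entry slit, so the separation is 2Δr = 0.109 m.

Δd ≈ 109 mm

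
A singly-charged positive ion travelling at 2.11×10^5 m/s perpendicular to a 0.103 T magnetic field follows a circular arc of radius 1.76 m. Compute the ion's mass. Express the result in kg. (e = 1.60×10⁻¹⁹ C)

m ≈ 1.37×10^-25 kg

qvB = mv²/r ⇒ m = qBr/v.
m = (1×1.60×10^-19)(0.103)(1.76) / (2.11×10^5) = 1.37×10^-25 kg.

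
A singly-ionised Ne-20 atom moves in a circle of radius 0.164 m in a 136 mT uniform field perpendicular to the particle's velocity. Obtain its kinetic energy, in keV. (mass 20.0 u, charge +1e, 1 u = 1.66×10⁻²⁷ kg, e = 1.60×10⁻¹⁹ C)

K ≈ 1.20 keV

v = qBr/m = (1×1.60×10^-19)(0.136)(0.164) / (3.32×10^-26) = 1.07×10^5 m/s.
K = ½mv² = 0.5·(3.32×10^-26)·(1.07×10^5)² = 1.92×10^-16 J = 1.20 keV.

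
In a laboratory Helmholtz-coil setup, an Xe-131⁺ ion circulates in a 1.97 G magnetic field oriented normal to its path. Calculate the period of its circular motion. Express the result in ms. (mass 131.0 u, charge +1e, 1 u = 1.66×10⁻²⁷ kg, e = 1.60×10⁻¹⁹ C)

The cyclotron period is independent of speed: T = 2πm/(qB).
T = 2π(2.17×10^-25) / [(1×1.60×10^-19)(1.97×10^-4)] = 0.0433 s.

T ≈ 43.3 ms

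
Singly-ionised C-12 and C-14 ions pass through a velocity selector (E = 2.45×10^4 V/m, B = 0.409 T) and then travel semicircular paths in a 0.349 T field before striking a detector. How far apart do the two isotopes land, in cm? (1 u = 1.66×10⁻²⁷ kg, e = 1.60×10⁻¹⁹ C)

Both emerge at v = E/B₁ = 5.99×10^4 m/s.
r = mv/(qB₂), so r₁ = 0.02137 m and r₂ = 0.02493 m, giving Δr = 3.56×10^-3 m.
After a semicircle each ion lands a diameter 2r from the entry slit, so the separation is 2Δr = 7.12×10^-3 m.

Δd ≈ 0.712 cm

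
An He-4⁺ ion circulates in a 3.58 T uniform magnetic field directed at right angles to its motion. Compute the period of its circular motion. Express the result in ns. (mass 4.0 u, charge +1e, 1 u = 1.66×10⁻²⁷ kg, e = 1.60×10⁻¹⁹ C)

The cyclotron period is independent of speed: T = 2πm/(qB).
T = 2π(6.64×10^-27) / [(1×1.60×10^-19)(3.58)] = 7.28×10^-8 s.

T ≈ 72.8 ns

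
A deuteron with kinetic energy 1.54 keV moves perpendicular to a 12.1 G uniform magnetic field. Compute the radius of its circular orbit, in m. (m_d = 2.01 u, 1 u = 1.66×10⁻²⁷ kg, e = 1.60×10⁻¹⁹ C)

r ≈ 6.62 m

Convert the energy: K = 1.54 keV = 2.46×10^-16 J.
v = √(2K/m) = √(2·2.46×10^-16/3.34×10^-27) = 3.84×10^5 m/s.
r = mv/(qB) = (3.34×10^-27)(3.84×10^5) / [(1×1.60×10^-19)(1.21×10^-3)] = 6.62 m.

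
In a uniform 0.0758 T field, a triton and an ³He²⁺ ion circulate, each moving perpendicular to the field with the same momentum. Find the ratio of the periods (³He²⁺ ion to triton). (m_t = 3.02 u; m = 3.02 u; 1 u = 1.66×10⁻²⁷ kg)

T = 2πm/(qB) is independent of speed, so T₂/T₁ = (m₂/q₂)/(m₁/q₁).
T_{³He²⁺ ion}/T_{triton} = (5.01×10^-27/2e) / (5.01×10^-27/1e) = 0.500.

ratio ≈ 0.500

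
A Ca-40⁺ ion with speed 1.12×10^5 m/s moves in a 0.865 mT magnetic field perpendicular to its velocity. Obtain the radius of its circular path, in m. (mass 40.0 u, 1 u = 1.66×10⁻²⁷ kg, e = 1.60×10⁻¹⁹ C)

r ≈ 53.7 m

The magnetic force provides the centripetal force: qvB = mv²/r, so r = mv/(qB).
r = (6.64×10^-26 kg)(1.12×10^5 m/s) / [(1×1.60×10^-19 C)(8.65×10^-4 T)] = 53.7 m.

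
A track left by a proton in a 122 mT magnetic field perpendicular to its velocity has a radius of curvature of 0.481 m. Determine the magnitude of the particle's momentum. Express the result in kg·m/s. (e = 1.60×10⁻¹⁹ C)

Since qvB = mv²/r, the momentum p = mv = qBr.
p = (1×1.60×10^-19)(0.122)(0.481) = 9.39×10^-21 kg·m/s.

p ≈ 9.39×10^-21 kg·m/s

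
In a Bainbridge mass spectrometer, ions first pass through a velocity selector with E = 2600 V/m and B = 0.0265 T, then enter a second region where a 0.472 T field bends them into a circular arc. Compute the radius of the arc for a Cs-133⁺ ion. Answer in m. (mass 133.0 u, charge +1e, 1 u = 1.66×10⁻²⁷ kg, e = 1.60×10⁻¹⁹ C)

The selector passes v = E/B = 2600/0.0265 = 9.81×10^4 m/s.
In the deflection region, r = mv/(qB₂) = (2.21×10^-25)(9.81×10^4) / [(1×1.60×10^-19)(0.472)] = 0.287 m.

r ≈ 0.287 m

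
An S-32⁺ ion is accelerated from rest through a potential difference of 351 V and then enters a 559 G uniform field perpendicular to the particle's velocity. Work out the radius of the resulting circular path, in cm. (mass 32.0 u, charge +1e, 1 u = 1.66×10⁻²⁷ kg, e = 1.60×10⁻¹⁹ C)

The kinetic energy gained is K = qV = (1×1.60×10^-19)(351) = 5.62×10^-17 J.
v = √(2K/m) = 4.60×10^4 m/s.
r = mv/(qB) = (5.31×10^-26)(4.60×10^4) / [(1×1.60×10^-19)(0.0559)] = 0.273 m.

r ≈ 27.3 cm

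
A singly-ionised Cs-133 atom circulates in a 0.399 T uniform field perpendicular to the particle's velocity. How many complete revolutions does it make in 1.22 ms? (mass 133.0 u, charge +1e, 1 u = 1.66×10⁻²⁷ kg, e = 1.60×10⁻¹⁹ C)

N = 56

T = 2πm/(qB) = 2π(2.2078×10^-25) / [(1×1.60×10^-19)(0.399)] = 2.1729×10^-5 s.
N = t/T = 1.22×10^-3 / 2.1729×10^-5 ≈ 56.15, so 56 complete revolutions.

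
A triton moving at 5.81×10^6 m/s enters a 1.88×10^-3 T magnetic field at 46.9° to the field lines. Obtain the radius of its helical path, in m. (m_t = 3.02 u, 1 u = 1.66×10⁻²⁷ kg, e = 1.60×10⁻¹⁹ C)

Only the perpendicular component v⊥ = v sin46.9° = 4.24×10^6 m/s is bent by the field.
r = m v⊥ /(qB) = (5.01×10^-27)(4.24×10^6) / [(1×1.60×10^-19)(1.88×10^-3)] = 70.7 m.

r ≈ 70.7 m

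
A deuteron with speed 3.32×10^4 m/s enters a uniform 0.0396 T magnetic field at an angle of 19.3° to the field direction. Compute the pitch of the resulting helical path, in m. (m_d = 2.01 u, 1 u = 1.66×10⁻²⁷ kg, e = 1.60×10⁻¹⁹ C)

The velocity component along B is v∥ = v cos19.3° = 3.13×10^4 m/s.
The cyclotron period T = 2πm/(qB) = 3.31×10^-6 s is set by m, q, B alone.
Pitch = v∥·T = (3.13×10^4)(3.31×10^-6) = 0.104 m.

pitch ≈ 0.104 m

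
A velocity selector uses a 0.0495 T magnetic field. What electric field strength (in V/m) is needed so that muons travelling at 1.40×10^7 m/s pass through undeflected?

E ≈ 6.93×10^5 V/m

qE = qvB ⇒ E = vB = (1.40×10^7)(0.0495) = 6.93×10^5 V/m.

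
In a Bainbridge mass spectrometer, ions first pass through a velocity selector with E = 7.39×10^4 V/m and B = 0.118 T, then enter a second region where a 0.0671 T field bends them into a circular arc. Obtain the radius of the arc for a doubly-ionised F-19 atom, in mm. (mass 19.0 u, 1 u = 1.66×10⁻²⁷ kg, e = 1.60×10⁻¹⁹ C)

The selector passes v = E/B = 7.39×10^4/0.118 = 6.26×10^5 m/s.
In the deflection region, r = mv/(qB₂) = (3.15×10^-26)(6.26×10^5) / [(2×1.60×10^-19)(0.0671)] = 0.920 m.

r ≈ 920 mm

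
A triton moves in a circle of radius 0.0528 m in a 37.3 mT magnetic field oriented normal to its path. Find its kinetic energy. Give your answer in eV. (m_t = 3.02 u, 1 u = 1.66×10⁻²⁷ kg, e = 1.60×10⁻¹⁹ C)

K ≈ 61.9 eV

v = qBr/m = (1×1.60×10^-19)(0.0373)(0.0528) / (5.01×10^-27) = 6.29×10^4 m/s.
K = ½mv² = 0.5·(5.01×10^-27)·(6.29×10^4)² = 9.90×10^-18 J = 61.9 eV.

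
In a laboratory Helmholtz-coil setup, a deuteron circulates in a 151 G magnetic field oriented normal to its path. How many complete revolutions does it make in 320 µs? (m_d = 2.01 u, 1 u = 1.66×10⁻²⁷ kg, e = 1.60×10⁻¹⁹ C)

T = 2πm/(qB) = 2π(3.3366×10^-27) / [(1×1.60×10^-19)(0.0151)] = 8.6773×10^-6 s.
N = t/T = 3.20×10^-4 / 8.6773×10^-6 ≈ 36.88, so 36 complete revolutions.

N = 36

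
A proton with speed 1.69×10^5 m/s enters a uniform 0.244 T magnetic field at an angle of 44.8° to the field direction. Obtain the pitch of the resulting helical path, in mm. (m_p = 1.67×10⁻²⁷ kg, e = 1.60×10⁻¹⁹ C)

pitch ≈ 32.2 mm

The velocity component along B is v∥ = v cos44.8° = 1.20×10^5 m/s.
The cyclotron period T = 2πm/(qB) = 2.69×10^-7 s is set by m, q, B alone.
Pitch = v∥·T = (1.20×10^5)(2.69×10^-7) = 0.0322 m.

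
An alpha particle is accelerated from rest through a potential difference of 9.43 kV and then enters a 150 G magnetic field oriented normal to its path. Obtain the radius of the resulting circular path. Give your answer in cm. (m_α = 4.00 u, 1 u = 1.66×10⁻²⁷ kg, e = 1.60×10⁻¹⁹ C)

The kinetic energy gained is K = qV = (2×1.60×10^-19)(9430) = 3.02×10^-15 J.
v = √(2K/m) = 9.53×10^5 m/s.
r = mv/(qB) = (6.64×10^-27)(9.53×10^5) / [(2×1.60×10^-19)(0.0150)] = 1.32 m.

r ≈ 132 cm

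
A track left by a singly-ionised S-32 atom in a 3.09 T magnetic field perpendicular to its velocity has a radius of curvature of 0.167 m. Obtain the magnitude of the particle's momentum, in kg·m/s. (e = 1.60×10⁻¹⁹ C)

p ≈ 8.26×10^-20 kg·m/s

Since qvB = mv²/r, the momentum p = mv = qBr.
p = (1×1.60×10^-19)(3.09)(0.167) = 8.26×10^-20 kg·m/s.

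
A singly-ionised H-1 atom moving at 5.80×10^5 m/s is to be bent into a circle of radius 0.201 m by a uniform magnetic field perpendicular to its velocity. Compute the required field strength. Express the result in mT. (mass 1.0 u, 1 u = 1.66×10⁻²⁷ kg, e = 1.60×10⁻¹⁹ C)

qvB = mv²/r gives B = mv/(qr).
B = (1.66×10^-27)(5.80×10^5) / [(1×1.60×10^-19)(0.201)] = 0.0299 T.

B ≈ 29.9 mT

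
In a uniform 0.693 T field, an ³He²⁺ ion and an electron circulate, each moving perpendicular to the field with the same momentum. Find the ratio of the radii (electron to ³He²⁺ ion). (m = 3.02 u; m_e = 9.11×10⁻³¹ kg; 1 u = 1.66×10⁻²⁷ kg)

r = p/(qB) ⇒ at equal p, r ∝ 1/q.
r_{electron}/r_{³He²⁺ ion} = 2.00.

ratio ≈ 2.00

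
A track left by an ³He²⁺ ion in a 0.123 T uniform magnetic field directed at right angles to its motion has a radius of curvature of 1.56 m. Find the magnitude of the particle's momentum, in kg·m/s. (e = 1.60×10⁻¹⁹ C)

p ≈ 6.14×10^-20 kg·m/s

Since qvB = mv²/r, the momentum p = mv = qBr.
p = (2×1.60×10^-19)(0.123)(1.56) = 6.14×10^-20 kg·m/s.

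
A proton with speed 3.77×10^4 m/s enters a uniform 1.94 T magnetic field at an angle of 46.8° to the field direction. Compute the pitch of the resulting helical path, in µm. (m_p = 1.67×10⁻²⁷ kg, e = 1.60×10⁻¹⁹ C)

pitch ≈ 872 µm

The velocity component along B is v∥ = v cos46.8° = 2.58×10^4 m/s.
The cyclotron period T = 2πm/(qB) = 3.38×10^-8 s is set by m, q, B alone.
Pitch = v∥·T = (2.58×10^4)(3.38×10^-8) = 8.72×10^-4 m.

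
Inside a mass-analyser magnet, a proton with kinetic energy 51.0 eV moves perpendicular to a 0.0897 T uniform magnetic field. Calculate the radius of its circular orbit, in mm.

Convert the energy: K = 51.0 eV = 8.16×10^-18 J.
v = √(2K/m) = √(2·8.16×10^-18/1.67×10^-27) = 9.89×10^4 m/s.
r = mv/(qB) = (1.67×10^-27)(9.89×10^4) / [(1×1.60×10^-19)(0.0897)] = 0.0115 m.

r ≈ 11.5 mm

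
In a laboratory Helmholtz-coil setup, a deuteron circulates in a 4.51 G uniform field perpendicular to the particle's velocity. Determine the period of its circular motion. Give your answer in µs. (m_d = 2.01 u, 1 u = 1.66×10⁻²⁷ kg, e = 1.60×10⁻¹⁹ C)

The cyclotron period is independent of speed: T = 2πm/(qB).
T = 2π(3.34×10^-27) / [(1×1.60×10^-19)(4.51×10^-4)] = 2.91×10^-4 s.

T ≈ 291 µs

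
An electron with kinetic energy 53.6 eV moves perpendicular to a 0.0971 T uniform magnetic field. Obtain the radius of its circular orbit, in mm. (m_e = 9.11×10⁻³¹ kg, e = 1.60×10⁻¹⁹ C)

Convert the energy: K = 53.6 eV = 8.58×10^-18 J.
v = √(2K/m) = √(2·8.58×10^-18/9.11×10^-31) = 4.34×10^6 m/s.
r = mv/(qB) = (9.11×10^-31)(4.34×10^6) / [(1×1.60×10^-19)(0.0971)] = 2.54×10^-4 m.

r ≈ 0.254 mm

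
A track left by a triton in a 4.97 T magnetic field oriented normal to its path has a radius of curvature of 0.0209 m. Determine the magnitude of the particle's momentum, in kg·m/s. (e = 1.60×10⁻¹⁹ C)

p ≈ 1.66×10^-20 kg·m/s

Since qvB = mv²/r, the momentum p = mv = qBr.
p = (1×1.60×10^-19)(4.97)(0.0209) = 1.66×10^-20 kg·m/s.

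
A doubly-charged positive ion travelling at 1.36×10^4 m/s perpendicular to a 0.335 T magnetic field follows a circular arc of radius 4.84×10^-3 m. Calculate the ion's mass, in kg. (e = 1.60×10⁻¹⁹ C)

qvB = mv²/r ⇒ m = qBr/v.
m = (2×1.60×10^-19)(0.335)(4.84×10^-3) / (1.36×10^4) = 3.82×10^-26 kg.

m ≈ 3.82×10^-26 kg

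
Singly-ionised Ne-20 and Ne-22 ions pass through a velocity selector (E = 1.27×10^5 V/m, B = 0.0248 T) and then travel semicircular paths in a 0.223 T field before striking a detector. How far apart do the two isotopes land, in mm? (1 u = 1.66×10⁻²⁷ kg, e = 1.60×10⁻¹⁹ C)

Both emerge at v = E/B₁ = 5.12×10^6 m/s.
r = mv/(qB₂), so r₁ = 4.765 m and r₂ = 5.242 m, giving Δr = 0.477 m.
After a semicircle each ion lands a diameter 2r from the entry slit, so the separation is 2Δr = 0.953 m.

Δd ≈ 953 mm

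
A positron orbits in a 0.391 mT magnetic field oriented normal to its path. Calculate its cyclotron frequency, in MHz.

f ≈ 10.9 MHz

f = qB/(2πm) = (1×1.60×10^-19)(3.91×10^-4) / [2π(9.11×10^-31)] = 1.09×10^7 Hz.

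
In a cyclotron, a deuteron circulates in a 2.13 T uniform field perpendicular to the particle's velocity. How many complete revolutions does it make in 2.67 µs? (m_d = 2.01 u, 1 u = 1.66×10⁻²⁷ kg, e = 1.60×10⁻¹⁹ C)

T = 2πm/(qB) = 2π(3.3366×10^-27) / [(1×1.60×10^-19)(2.13)] = 6.1515×10^-8 s.
N = t/T = 2.67×10^-6 / 6.1515×10^-8 ≈ 43.40, so 43 complete revolutions.

N = 43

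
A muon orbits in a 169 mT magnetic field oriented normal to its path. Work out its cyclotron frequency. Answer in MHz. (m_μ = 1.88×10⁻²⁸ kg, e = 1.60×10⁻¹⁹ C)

f ≈ 22.9 MHz

f = qB/(2πm) = (1×1.60×10^-19)(0.169) / [2π(1.88×10^-28)] = 2.29×10^7 Hz.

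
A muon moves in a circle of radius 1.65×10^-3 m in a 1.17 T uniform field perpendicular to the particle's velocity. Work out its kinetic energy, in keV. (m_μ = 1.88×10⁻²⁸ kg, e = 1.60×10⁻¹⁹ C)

v = qBr/m = (1×1.60×10^-19)(1.17)(1.65×10^-3) / (1.88×10^-28) = 1.64×10^6 m/s.
K = ½mv² = 0.5·(1.88×10^-28)·(1.64×10^6)² = 2.54×10^-16 J = 1.59 keV.

K ≈ 1.59 keV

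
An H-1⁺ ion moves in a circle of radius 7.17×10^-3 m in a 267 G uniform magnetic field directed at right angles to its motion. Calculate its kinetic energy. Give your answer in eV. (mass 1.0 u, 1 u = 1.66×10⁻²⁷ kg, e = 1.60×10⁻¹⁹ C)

v = qBr/m = (1×1.60×10^-19)(0.0267)(7.17×10^-3) / (1.66×10^-27) = 1.85×10^4 m/s.
K = ½mv² = 0.5·(1.66×10^-27)·(1.85×10^4)² = 2.83×10^-19 J = 1.77 eV.

K ≈ 1.77 eV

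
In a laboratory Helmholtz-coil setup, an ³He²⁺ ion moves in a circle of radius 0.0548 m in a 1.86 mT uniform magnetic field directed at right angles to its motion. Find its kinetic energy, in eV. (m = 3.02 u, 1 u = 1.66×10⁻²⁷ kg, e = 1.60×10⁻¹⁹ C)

K ≈ 0.663 eV

v = qBr/m = (2×1.60×10^-19)(1.86×10^-3)(0.0548) / (5.01×10^-27) = 6510 m/s.
K = ½mv² = 0.5·(5.01×10^-27)·(6510)² = 1.06×10^-19 J = 0.663 eV.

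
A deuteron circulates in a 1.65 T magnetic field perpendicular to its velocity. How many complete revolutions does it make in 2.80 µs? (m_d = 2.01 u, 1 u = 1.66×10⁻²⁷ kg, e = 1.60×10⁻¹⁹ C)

T = 2πm/(qB) = 2π(3.3366×10^-27) / [(1×1.60×10^-19)(1.65)] = 7.9411×10^-8 s.
N = t/T = 2.80×10^-6 / 7.9411×10^-8 ≈ 35.26, so 35 complete revolutions.

N = 35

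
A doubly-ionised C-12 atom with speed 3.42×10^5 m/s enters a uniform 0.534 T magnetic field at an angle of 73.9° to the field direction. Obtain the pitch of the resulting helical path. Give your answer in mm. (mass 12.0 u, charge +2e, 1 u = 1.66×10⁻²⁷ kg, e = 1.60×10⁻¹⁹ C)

The velocity component along B is v∥ = v cos73.9° = 9.48×10^4 m/s.
The cyclotron period T = 2πm/(qB) = 7.32×10^-7 s is set by m, q, B alone.
Pitch = v∥·T = (9.48×10^4)(7.32×10^-7) = 0.0695 m.

pitch ≈ 69.5 mm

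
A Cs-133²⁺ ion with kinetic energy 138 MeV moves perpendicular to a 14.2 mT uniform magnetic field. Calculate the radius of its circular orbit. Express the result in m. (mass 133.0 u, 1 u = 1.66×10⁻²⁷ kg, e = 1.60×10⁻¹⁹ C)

r ≈ 687 m

Convert the energy: K = 138 MeV = 2.21×10^-11 J.
v = √(2K/m) = √(2·2.21×10^-11/2.21×10^-25) = 1.41×10^7 m/s.
r = mv/(qB) = (2.21×10^-25)(1.41×10^7) / [(2×1.60×10^-19)(0.0142)] = 687 m.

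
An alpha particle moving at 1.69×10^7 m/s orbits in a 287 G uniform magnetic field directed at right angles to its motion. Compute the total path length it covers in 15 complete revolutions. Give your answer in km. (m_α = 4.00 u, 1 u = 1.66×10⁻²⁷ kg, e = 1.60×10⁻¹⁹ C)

L ≈ 1.15 km

r = mv/(qB) = 12.2 m, so one revolution covers 2πr = 76.8 m.
In 15 revolutions: L = 15·2πr = 1150 m.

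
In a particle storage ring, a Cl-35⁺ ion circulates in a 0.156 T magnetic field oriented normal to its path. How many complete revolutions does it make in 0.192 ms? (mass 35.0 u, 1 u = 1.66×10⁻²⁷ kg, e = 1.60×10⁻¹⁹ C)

T = 2πm/(qB) = 2π(5.81×10^-26) / [(1×1.60×10^-19)(0.156)] = 1.4626×10^-5 s.
N = t/T = 1.92×10^-4 / 1.4626×10^-5 ≈ 13.13, so 13 complete revolutions.

N = 13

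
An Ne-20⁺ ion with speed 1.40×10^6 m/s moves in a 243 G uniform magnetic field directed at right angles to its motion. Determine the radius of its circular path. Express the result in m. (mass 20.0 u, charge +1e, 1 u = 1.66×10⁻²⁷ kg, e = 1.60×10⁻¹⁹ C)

The magnetic force provides the centripetal force: qvB = mv²/r, so r = mv/(qB).
r = (3.32×10^-26 kg)(1.40×10^6 m/s) / [(1×1.60×10^-19 C)(0.0243 T)] = 12.0 m.

r ≈ 12.0 m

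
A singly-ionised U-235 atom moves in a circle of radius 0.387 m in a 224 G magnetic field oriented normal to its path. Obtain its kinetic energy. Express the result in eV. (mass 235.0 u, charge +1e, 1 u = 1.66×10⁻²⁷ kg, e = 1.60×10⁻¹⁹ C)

v = qBr/m = (1×1.60×10^-19)(0.0224)(0.387) / (3.90×10^-25) = 3560 m/s.
K = ½mv² = 0.5·(3.90×10^-25)·(3560)² = 2.47×10^-18 J = 15.4 eV.

K ≈ 15.4 eV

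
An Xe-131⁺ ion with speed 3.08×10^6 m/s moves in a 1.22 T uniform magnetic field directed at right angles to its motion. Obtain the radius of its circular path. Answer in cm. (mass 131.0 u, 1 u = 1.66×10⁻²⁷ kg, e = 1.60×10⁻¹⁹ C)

r ≈ 343 cm

The magnetic force provides the centripetal force: qvB = mv²/r, so r = mv/(qB).
r = (2.17×10^-25 kg)(3.08×10^6 m/s) / [(1×1.60×10^-19 C)(1.22 T)] = 3.43 m.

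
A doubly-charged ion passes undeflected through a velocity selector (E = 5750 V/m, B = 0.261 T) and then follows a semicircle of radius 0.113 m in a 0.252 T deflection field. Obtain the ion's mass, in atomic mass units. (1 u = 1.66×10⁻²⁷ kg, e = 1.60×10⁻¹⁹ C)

m ≈ 249 u

v = E/B₁ = 2.20×10^4 m/s.
From r = mv/(qB₂), m = qB₂r/v = (2×1.60×10^-19)(0.252)(0.113) / (2.20×10^4) = 4.14×10^-25 kg.
In atomic mass units: m = 4.14×10^-25 / 1.66×10^-27 = 249 u.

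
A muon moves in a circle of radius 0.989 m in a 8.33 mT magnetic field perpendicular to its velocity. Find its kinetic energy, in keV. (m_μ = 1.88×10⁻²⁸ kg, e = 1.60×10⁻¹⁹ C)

K ≈ 28.9 keV

v = qBr/m = (1×1.60×10^-19)(8.33×10^-3)(0.989) / (1.88×10^-28) = 7.01×10^6 m/s.
K = ½mv² = 0.5·(1.88×10^-28)·(7.01×10^6)² = 4.62×10^-15 J = 28.9 keV.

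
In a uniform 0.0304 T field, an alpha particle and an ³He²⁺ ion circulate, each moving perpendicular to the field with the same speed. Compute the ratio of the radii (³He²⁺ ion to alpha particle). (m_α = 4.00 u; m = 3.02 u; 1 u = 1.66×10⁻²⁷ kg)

r = mv/(qB) ⇒ at equal v, r ∝ m/q.
r_{³He²⁺ ion}/r_{alpha particle} = 0.755.

ratio ≈ 0.755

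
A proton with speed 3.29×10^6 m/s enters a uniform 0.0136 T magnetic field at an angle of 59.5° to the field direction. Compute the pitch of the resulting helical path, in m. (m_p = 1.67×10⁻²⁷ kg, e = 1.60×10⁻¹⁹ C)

pitch ≈ 8.05 m

The velocity component along B is v∥ = v cos59.5° = 1.67×10^6 m/s.
The cyclotron period T = 2πm/(qB) = 4.82×10^-6 s is set by m, q, B alone.
Pitch = v∥·T = (1.67×10^6)(4.82×10^-6) = 8.05 m.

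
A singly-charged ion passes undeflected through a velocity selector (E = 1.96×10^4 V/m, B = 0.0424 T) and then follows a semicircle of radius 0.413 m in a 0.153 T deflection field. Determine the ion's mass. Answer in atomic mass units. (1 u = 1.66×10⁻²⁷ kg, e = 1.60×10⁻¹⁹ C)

v = E/B₁ = 4.62×10^5 m/s.
From r = mv/(qB₂), m = qB₂r/v = (1×1.60×10^-19)(0.153)(0.413) / (4.62×10^5) = 2.19×10^-26 kg.
In atomic mass units: m = 2.19×10^-26 / 1.66×10^-27 = 13.2 u.

m ≈ 13.2 u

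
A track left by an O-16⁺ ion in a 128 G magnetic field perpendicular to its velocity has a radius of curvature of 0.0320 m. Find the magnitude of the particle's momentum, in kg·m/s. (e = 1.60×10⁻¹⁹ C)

Since qvB = mv²/r, the momentum p = mv = qBr.
p = (1×1.60×10^-19)(0.0128)(0.0320) = 6.55×10^-23 kg·m/s.

p ≈ 6.55×10^-23 kg·m/s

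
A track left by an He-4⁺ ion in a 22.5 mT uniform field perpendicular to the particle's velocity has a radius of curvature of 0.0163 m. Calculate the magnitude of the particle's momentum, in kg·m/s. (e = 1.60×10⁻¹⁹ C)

p ≈ 5.87×10^-23 kg·m/s

Since qvB = mv²/r, the momentum p = mv = qBr.
p = (1×1.60×10^-19)(0.0225)(0.0163) = 5.87×10^-23 kg·m/s.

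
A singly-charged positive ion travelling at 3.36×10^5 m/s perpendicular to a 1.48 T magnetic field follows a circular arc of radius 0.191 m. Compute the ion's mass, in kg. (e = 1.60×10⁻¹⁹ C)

qvB = mv²/r ⇒ m = qBr/v.
m = (1×1.60×10^-19)(1.48)(0.191) / (3.36×10^5) = 1.35×10^-25 kg.

m ≈ 1.35×10^-25 kg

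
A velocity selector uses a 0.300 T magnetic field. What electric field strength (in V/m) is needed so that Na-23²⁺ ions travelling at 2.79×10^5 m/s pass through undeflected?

qE = qvB ⇒ E = vB = (2.79×10^5)(0.300) = 8.37×10^4 V/m.

E ≈ 8.37×10^4 V/m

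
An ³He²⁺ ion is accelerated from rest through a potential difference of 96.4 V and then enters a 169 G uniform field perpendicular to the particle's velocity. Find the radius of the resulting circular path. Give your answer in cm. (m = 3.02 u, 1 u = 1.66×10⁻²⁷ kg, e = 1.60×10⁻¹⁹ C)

The kinetic energy gained is K = qV = (2×1.60×10^-19)(96.4) = 3.08×10^-17 J.
v = √(2K/m) = 1.11×10^5 m/s.
r = mv/(qB) = (5.01×10^-27)(1.11×10^5) / [(2×1.60×10^-19)(0.0169)] = 0.103 m.

r ≈ 10.3 cm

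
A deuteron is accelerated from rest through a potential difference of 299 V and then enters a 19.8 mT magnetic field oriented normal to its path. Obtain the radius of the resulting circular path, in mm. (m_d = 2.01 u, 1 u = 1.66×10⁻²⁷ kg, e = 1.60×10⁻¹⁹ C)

The kinetic energy gained is K = qV = (1×1.60×10^-19)(299) = 4.78×10^-17 J.
v = √(2K/m) = 1.69×10^5 m/s.
r = mv/(qB) = (3.34×10^-27)(1.69×10^5) / [(1×1.60×10^-19)(0.0198)] = 0.178 m.

r ≈ 178 mm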